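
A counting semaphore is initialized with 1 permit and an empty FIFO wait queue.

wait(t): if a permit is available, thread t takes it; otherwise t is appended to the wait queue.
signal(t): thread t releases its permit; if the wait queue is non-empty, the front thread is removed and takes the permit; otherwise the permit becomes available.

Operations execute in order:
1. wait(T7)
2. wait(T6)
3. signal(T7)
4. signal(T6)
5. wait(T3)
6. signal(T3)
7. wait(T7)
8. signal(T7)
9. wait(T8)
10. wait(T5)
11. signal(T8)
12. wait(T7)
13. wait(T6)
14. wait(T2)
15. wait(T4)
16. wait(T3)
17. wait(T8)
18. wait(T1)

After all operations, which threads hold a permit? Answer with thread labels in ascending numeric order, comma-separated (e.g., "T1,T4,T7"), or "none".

Step 1: wait(T7) -> count=0 queue=[] holders={T7}
Step 2: wait(T6) -> count=0 queue=[T6] holders={T7}
Step 3: signal(T7) -> count=0 queue=[] holders={T6}
Step 4: signal(T6) -> count=1 queue=[] holders={none}
Step 5: wait(T3) -> count=0 queue=[] holders={T3}
Step 6: signal(T3) -> count=1 queue=[] holders={none}
Step 7: wait(T7) -> count=0 queue=[] holders={T7}
Step 8: signal(T7) -> count=1 queue=[] holders={none}
Step 9: wait(T8) -> count=0 queue=[] holders={T8}
Step 10: wait(T5) -> count=0 queue=[T5] holders={T8}
Step 11: signal(T8) -> count=0 queue=[] holders={T5}
Step 12: wait(T7) -> count=0 queue=[T7] holders={T5}
Step 13: wait(T6) -> count=0 queue=[T7,T6] holders={T5}
Step 14: wait(T2) -> count=0 queue=[T7,T6,T2] holders={T5}
Step 15: wait(T4) -> count=0 queue=[T7,T6,T2,T4] holders={T5}
Step 16: wait(T3) -> count=0 queue=[T7,T6,T2,T4,T3] holders={T5}
Step 17: wait(T8) -> count=0 queue=[T7,T6,T2,T4,T3,T8] holders={T5}
Step 18: wait(T1) -> count=0 queue=[T7,T6,T2,T4,T3,T8,T1] holders={T5}
Final holders: T5

Answer: T5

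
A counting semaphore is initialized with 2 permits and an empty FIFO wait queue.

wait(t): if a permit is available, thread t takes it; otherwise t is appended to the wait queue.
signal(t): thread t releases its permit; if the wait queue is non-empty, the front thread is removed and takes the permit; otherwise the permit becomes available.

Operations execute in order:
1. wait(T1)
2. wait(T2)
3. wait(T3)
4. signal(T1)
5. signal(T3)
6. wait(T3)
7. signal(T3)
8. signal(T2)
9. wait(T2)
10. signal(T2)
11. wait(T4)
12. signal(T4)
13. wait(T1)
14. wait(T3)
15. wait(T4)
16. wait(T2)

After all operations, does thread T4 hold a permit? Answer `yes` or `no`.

Answer: no

Derivation:
Step 1: wait(T1) -> count=1 queue=[] holders={T1}
Step 2: wait(T2) -> count=0 queue=[] holders={T1,T2}
Step 3: wait(T3) -> count=0 queue=[T3] holders={T1,T2}
Step 4: signal(T1) -> count=0 queue=[] holders={T2,T3}
Step 5: signal(T3) -> count=1 queue=[] holders={T2}
Step 6: wait(T3) -> count=0 queue=[] holders={T2,T3}
Step 7: signal(T3) -> count=1 queue=[] holders={T2}
Step 8: signal(T2) -> count=2 queue=[] holders={none}
Step 9: wait(T2) -> count=1 queue=[] holders={T2}
Step 10: signal(T2) -> count=2 queue=[] holders={none}
Step 11: wait(T4) -> count=1 queue=[] holders={T4}
Step 12: signal(T4) -> count=2 queue=[] holders={none}
Step 13: wait(T1) -> count=1 queue=[] holders={T1}
Step 14: wait(T3) -> count=0 queue=[] holders={T1,T3}
Step 15: wait(T4) -> count=0 queue=[T4] holders={T1,T3}
Step 16: wait(T2) -> count=0 queue=[T4,T2] holders={T1,T3}
Final holders: {T1,T3} -> T4 not in holders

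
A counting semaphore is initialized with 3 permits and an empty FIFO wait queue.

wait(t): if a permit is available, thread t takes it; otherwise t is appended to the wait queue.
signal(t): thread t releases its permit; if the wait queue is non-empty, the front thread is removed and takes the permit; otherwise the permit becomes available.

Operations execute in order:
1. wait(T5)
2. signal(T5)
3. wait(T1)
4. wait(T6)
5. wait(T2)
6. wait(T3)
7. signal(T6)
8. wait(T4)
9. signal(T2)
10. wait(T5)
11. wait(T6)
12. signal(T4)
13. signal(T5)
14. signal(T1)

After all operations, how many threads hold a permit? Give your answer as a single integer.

Answer: 2

Derivation:
Step 1: wait(T5) -> count=2 queue=[] holders={T5}
Step 2: signal(T5) -> count=3 queue=[] holders={none}
Step 3: wait(T1) -> count=2 queue=[] holders={T1}
Step 4: wait(T6) -> count=1 queue=[] holders={T1,T6}
Step 5: wait(T2) -> count=0 queue=[] holders={T1,T2,T6}
Step 6: wait(T3) -> count=0 queue=[T3] holders={T1,T2,T6}
Step 7: signal(T6) -> count=0 queue=[] holders={T1,T2,T3}
Step 8: wait(T4) -> count=0 queue=[T4] holders={T1,T2,T3}
Step 9: signal(T2) -> count=0 queue=[] holders={T1,T3,T4}
Step 10: wait(T5) -> count=0 queue=[T5] holders={T1,T3,T4}
Step 11: wait(T6) -> count=0 queue=[T5,T6] holders={T1,T3,T4}
Step 12: signal(T4) -> count=0 queue=[T6] holders={T1,T3,T5}
Step 13: signal(T5) -> count=0 queue=[] holders={T1,T3,T6}
Step 14: signal(T1) -> count=1 queue=[] holders={T3,T6}
Final holders: {T3,T6} -> 2 thread(s)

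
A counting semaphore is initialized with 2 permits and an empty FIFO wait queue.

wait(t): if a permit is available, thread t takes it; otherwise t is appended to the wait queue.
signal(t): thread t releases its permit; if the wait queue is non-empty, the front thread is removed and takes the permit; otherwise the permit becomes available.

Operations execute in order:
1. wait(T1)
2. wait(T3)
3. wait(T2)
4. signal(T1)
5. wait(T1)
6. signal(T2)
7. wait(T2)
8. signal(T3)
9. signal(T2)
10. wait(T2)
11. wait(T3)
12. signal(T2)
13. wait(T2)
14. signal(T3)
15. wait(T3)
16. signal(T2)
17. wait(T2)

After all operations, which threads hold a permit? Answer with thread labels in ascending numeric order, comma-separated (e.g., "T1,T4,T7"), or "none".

Answer: T1,T3

Derivation:
Step 1: wait(T1) -> count=1 queue=[] holders={T1}
Step 2: wait(T3) -> count=0 queue=[] holders={T1,T3}
Step 3: wait(T2) -> count=0 queue=[T2] holders={T1,T3}
Step 4: signal(T1) -> count=0 queue=[] holders={T2,T3}
Step 5: wait(T1) -> count=0 queue=[T1] holders={T2,T3}
Step 6: signal(T2) -> count=0 queue=[] holders={T1,T3}
Step 7: wait(T2) -> count=0 queue=[T2] holders={T1,T3}
Step 8: signal(T3) -> count=0 queue=[] holders={T1,T2}
Step 9: signal(T2) -> count=1 queue=[] holders={T1}
Step 10: wait(T2) -> count=0 queue=[] holders={T1,T2}
Step 11: wait(T3) -> count=0 queue=[T3] holders={T1,T2}
Step 12: signal(T2) -> count=0 queue=[] holders={T1,T3}
Step 13: wait(T2) -> count=0 queue=[T2] holders={T1,T3}
Step 14: signal(T3) -> count=0 queue=[] holders={T1,T2}
Step 15: wait(T3) -> count=0 queue=[T3] holders={T1,T2}
Step 16: signal(T2) -> count=0 queue=[] holders={T1,T3}
Step 17: wait(T2) -> count=0 queue=[T2] holders={T1,T3}
Final holders: T1,T3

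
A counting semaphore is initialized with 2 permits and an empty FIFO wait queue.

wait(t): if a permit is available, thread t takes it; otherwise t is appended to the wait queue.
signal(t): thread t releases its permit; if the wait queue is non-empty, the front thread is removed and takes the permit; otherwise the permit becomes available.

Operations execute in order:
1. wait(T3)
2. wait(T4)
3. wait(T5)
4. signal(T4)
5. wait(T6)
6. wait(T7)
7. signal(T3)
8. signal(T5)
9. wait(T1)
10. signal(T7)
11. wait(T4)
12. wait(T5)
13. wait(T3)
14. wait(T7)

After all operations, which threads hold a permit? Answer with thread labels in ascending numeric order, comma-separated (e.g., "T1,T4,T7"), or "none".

Step 1: wait(T3) -> count=1 queue=[] holders={T3}
Step 2: wait(T4) -> count=0 queue=[] holders={T3,T4}
Step 3: wait(T5) -> count=0 queue=[T5] holders={T3,T4}
Step 4: signal(T4) -> count=0 queue=[] holders={T3,T5}
Step 5: wait(T6) -> count=0 queue=[T6] holders={T3,T5}
Step 6: wait(T7) -> count=0 queue=[T6,T7] holders={T3,T5}
Step 7: signal(T3) -> count=0 queue=[T7] holders={T5,T6}
Step 8: signal(T5) -> count=0 queue=[] holders={T6,T7}
Step 9: wait(T1) -> count=0 queue=[T1] holders={T6,T7}
Step 10: signal(T7) -> count=0 queue=[] holders={T1,T6}
Step 11: wait(T4) -> count=0 queue=[T4] holders={T1,T6}
Step 12: wait(T5) -> count=0 queue=[T4,T5] holders={T1,T6}
Step 13: wait(T3) -> count=0 queue=[T4,T5,T3] holders={T1,T6}
Step 14: wait(T7) -> count=0 queue=[T4,T5,T3,T7] holders={T1,T6}
Final holders: T1,T6

Answer: T1,T6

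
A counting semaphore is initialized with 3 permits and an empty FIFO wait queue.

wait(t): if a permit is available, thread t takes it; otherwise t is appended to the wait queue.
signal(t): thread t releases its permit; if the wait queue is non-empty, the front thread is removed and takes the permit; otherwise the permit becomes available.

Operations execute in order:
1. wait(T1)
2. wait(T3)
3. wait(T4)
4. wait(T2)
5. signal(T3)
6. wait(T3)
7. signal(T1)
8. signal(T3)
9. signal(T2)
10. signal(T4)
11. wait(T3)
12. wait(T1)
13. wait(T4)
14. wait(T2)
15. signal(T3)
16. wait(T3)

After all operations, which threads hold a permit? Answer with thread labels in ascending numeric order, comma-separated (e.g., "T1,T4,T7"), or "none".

Answer: T1,T2,T4

Derivation:
Step 1: wait(T1) -> count=2 queue=[] holders={T1}
Step 2: wait(T3) -> count=1 queue=[] holders={T1,T3}
Step 3: wait(T4) -> count=0 queue=[] holders={T1,T3,T4}
Step 4: wait(T2) -> count=0 queue=[T2] holders={T1,T3,T4}
Step 5: signal(T3) -> count=0 queue=[] holders={T1,T2,T4}
Step 6: wait(T3) -> count=0 queue=[T3] holders={T1,T2,T4}
Step 7: signal(T1) -> count=0 queue=[] holders={T2,T3,T4}
Step 8: signal(T3) -> count=1 queue=[] holders={T2,T4}
Step 9: signal(T2) -> count=2 queue=[] holders={T4}
Step 10: signal(T4) -> count=3 queue=[] holders={none}
Step 11: wait(T3) -> count=2 queue=[] holders={T3}
Step 12: wait(T1) -> count=1 queue=[] holders={T1,T3}
Step 13: wait(T4) -> count=0 queue=[] holders={T1,T3,T4}
Step 14: wait(T2) -> count=0 queue=[T2] holders={T1,T3,T4}
Step 15: signal(T3) -> count=0 queue=[] holders={T1,T2,T4}
Step 16: wait(T3) -> count=0 queue=[T3] holders={T1,T2,T4}
Final holders: T1,T2,T4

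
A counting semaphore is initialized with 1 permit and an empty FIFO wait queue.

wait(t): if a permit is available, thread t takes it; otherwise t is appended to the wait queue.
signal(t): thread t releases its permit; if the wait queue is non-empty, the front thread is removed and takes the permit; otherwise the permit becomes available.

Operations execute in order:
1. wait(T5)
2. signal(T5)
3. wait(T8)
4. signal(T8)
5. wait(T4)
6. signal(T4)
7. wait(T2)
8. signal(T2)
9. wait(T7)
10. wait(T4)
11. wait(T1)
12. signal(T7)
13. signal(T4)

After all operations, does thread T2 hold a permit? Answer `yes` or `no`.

Answer: no

Derivation:
Step 1: wait(T5) -> count=0 queue=[] holders={T5}
Step 2: signal(T5) -> count=1 queue=[] holders={none}
Step 3: wait(T8) -> count=0 queue=[] holders={T8}
Step 4: signal(T8) -> count=1 queue=[] holders={none}
Step 5: wait(T4) -> count=0 queue=[] holders={T4}
Step 6: signal(T4) -> count=1 queue=[] holders={none}
Step 7: wait(T2) -> count=0 queue=[] holders={T2}
Step 8: signal(T2) -> count=1 queue=[] holders={none}
Step 9: wait(T7) -> count=0 queue=[] holders={T7}
Step 10: wait(T4) -> count=0 queue=[T4] holders={T7}
Step 11: wait(T1) -> count=0 queue=[T4,T1] holders={T7}
Step 12: signal(T7) -> count=0 queue=[T1] holders={T4}
Step 13: signal(T4) -> count=0 queue=[] holders={T1}
Final holders: {T1} -> T2 not in holders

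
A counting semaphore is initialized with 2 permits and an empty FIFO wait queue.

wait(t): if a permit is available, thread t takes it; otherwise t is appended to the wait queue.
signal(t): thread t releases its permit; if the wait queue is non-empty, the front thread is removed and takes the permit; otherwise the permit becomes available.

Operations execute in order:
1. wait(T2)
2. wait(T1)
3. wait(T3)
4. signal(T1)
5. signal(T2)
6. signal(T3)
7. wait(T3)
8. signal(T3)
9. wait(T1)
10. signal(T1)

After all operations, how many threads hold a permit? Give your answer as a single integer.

Answer: 0

Derivation:
Step 1: wait(T2) -> count=1 queue=[] holders={T2}
Step 2: wait(T1) -> count=0 queue=[] holders={T1,T2}
Step 3: wait(T3) -> count=0 queue=[T3] holders={T1,T2}
Step 4: signal(T1) -> count=0 queue=[] holders={T2,T3}
Step 5: signal(T2) -> count=1 queue=[] holders={T3}
Step 6: signal(T3) -> count=2 queue=[] holders={none}
Step 7: wait(T3) -> count=1 queue=[] holders={T3}
Step 8: signal(T3) -> count=2 queue=[] holders={none}
Step 9: wait(T1) -> count=1 queue=[] holders={T1}
Step 10: signal(T1) -> count=2 queue=[] holders={none}
Final holders: {none} -> 0 thread(s)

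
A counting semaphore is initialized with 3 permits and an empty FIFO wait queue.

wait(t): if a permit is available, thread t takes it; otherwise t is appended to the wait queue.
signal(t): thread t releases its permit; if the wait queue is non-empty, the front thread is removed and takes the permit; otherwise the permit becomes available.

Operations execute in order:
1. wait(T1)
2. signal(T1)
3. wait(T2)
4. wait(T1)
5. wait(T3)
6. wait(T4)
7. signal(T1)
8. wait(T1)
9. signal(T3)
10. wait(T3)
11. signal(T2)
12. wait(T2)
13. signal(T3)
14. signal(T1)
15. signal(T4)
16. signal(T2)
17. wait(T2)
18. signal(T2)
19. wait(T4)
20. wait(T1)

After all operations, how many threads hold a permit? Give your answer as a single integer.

Step 1: wait(T1) -> count=2 queue=[] holders={T1}
Step 2: signal(T1) -> count=3 queue=[] holders={none}
Step 3: wait(T2) -> count=2 queue=[] holders={T2}
Step 4: wait(T1) -> count=1 queue=[] holders={T1,T2}
Step 5: wait(T3) -> count=0 queue=[] holders={T1,T2,T3}
Step 6: wait(T4) -> count=0 queue=[T4] holders={T1,T2,T3}
Step 7: signal(T1) -> count=0 queue=[] holders={T2,T3,T4}
Step 8: wait(T1) -> count=0 queue=[T1] holders={T2,T3,T4}
Step 9: signal(T3) -> count=0 queue=[] holders={T1,T2,T4}
Step 10: wait(T3) -> count=0 queue=[T3] holders={T1,T2,T4}
Step 11: signal(T2) -> count=0 queue=[] holders={T1,T3,T4}
Step 12: wait(T2) -> count=0 queue=[T2] holders={T1,T3,T4}
Step 13: signal(T3) -> count=0 queue=[] holders={T1,T2,T4}
Step 14: signal(T1) -> count=1 queue=[] holders={T2,T4}
Step 15: signal(T4) -> count=2 queue=[] holders={T2}
Step 16: signal(T2) -> count=3 queue=[] holders={none}
Step 17: wait(T2) -> count=2 queue=[] holders={T2}
Step 18: signal(T2) -> count=3 queue=[] holders={none}
Step 19: wait(T4) -> count=2 queue=[] holders={T4}
Step 20: wait(T1) -> count=1 queue=[] holders={T1,T4}
Final holders: {T1,T4} -> 2 thread(s)

Answer: 2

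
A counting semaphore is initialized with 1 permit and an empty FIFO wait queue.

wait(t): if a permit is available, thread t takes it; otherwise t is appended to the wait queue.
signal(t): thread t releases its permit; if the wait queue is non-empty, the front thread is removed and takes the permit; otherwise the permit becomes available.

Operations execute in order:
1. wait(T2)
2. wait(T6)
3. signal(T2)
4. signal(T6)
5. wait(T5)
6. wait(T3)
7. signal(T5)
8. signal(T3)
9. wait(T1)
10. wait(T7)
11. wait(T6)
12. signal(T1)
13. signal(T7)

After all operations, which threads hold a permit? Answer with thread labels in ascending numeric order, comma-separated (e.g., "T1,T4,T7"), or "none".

Step 1: wait(T2) -> count=0 queue=[] holders={T2}
Step 2: wait(T6) -> count=0 queue=[T6] holders={T2}
Step 3: signal(T2) -> count=0 queue=[] holders={T6}
Step 4: signal(T6) -> count=1 queue=[] holders={none}
Step 5: wait(T5) -> count=0 queue=[] holders={T5}
Step 6: wait(T3) -> count=0 queue=[T3] holders={T5}
Step 7: signal(T5) -> count=0 queue=[] holders={T3}
Step 8: signal(T3) -> count=1 queue=[] holders={none}
Step 9: wait(T1) -> count=0 queue=[] holders={T1}
Step 10: wait(T7) -> count=0 queue=[T7] holders={T1}
Step 11: wait(T6) -> count=0 queue=[T7,T6] holders={T1}
Step 12: signal(T1) -> count=0 queue=[T6] holders={T7}
Step 13: signal(T7) -> count=0 queue=[] holders={T6}
Final holders: T6

Answer: T6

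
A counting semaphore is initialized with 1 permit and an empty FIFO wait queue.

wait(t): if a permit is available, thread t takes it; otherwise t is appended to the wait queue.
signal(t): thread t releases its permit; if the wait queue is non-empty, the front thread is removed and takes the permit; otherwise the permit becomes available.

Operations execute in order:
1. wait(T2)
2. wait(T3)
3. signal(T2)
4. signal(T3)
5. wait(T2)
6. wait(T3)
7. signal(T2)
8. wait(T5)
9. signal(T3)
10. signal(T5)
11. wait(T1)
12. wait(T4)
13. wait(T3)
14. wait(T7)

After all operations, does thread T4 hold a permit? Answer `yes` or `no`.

Answer: no

Derivation:
Step 1: wait(T2) -> count=0 queue=[] holders={T2}
Step 2: wait(T3) -> count=0 queue=[T3] holders={T2}
Step 3: signal(T2) -> count=0 queue=[] holders={T3}
Step 4: signal(T3) -> count=1 queue=[] holders={none}
Step 5: wait(T2) -> count=0 queue=[] holders={T2}
Step 6: wait(T3) -> count=0 queue=[T3] holders={T2}
Step 7: signal(T2) -> count=0 queue=[] holders={T3}
Step 8: wait(T5) -> count=0 queue=[T5] holders={T3}
Step 9: signal(T3) -> count=0 queue=[] holders={T5}
Step 10: signal(T5) -> count=1 queue=[] holders={none}
Step 11: wait(T1) -> count=0 queue=[] holders={T1}
Step 12: wait(T4) -> count=0 queue=[T4] holders={T1}
Step 13: wait(T3) -> count=0 queue=[T4,T3] holders={T1}
Step 14: wait(T7) -> count=0 queue=[T4,T3,T7] holders={T1}
Final holders: {T1} -> T4 not in holders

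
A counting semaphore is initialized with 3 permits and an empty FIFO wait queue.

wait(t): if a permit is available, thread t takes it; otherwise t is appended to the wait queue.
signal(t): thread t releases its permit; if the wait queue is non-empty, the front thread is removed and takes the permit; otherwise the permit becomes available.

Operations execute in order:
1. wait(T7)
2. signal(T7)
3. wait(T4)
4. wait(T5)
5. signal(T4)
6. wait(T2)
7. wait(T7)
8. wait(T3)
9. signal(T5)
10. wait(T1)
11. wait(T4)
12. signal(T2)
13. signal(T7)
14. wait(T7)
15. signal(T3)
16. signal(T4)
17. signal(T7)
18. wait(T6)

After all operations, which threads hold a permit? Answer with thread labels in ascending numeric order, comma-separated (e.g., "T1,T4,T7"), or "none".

Step 1: wait(T7) -> count=2 queue=[] holders={T7}
Step 2: signal(T7) -> count=3 queue=[] holders={none}
Step 3: wait(T4) -> count=2 queue=[] holders={T4}
Step 4: wait(T5) -> count=1 queue=[] holders={T4,T5}
Step 5: signal(T4) -> count=2 queue=[] holders={T5}
Step 6: wait(T2) -> count=1 queue=[] holders={T2,T5}
Step 7: wait(T7) -> count=0 queue=[] holders={T2,T5,T7}
Step 8: wait(T3) -> count=0 queue=[T3] holders={T2,T5,T7}
Step 9: signal(T5) -> count=0 queue=[] holders={T2,T3,T7}
Step 10: wait(T1) -> count=0 queue=[T1] holders={T2,T3,T7}
Step 11: wait(T4) -> count=0 queue=[T1,T4] holders={T2,T3,T7}
Step 12: signal(T2) -> count=0 queue=[T4] holders={T1,T3,T7}
Step 13: signal(T7) -> count=0 queue=[] holders={T1,T3,T4}
Step 14: wait(T7) -> count=0 queue=[T7] holders={T1,T3,T4}
Step 15: signal(T3) -> count=0 queue=[] holders={T1,T4,T7}
Step 16: signal(T4) -> count=1 queue=[] holders={T1,T7}
Step 17: signal(T7) -> count=2 queue=[] holders={T1}
Step 18: wait(T6) -> count=1 queue=[] holders={T1,T6}
Final holders: T1,T6

Answer: T1,T6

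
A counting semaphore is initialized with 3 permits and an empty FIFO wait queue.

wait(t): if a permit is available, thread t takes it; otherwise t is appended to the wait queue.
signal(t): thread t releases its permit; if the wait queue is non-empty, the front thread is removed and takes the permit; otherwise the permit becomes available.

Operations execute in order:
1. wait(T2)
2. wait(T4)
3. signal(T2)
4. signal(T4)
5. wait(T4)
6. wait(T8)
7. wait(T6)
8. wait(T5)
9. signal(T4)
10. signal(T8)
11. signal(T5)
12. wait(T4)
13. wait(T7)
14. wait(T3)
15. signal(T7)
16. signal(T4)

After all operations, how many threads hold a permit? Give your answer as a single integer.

Answer: 2

Derivation:
Step 1: wait(T2) -> count=2 queue=[] holders={T2}
Step 2: wait(T4) -> count=1 queue=[] holders={T2,T4}
Step 3: signal(T2) -> count=2 queue=[] holders={T4}
Step 4: signal(T4) -> count=3 queue=[] holders={none}
Step 5: wait(T4) -> count=2 queue=[] holders={T4}
Step 6: wait(T8) -> count=1 queue=[] holders={T4,T8}
Step 7: wait(T6) -> count=0 queue=[] holders={T4,T6,T8}
Step 8: wait(T5) -> count=0 queue=[T5] holders={T4,T6,T8}
Step 9: signal(T4) -> count=0 queue=[] holders={T5,T6,T8}
Step 10: signal(T8) -> count=1 queue=[] holders={T5,T6}
Step 11: signal(T5) -> count=2 queue=[] holders={T6}
Step 12: wait(T4) -> count=1 queue=[] holders={T4,T6}
Step 13: wait(T7) -> count=0 queue=[] holders={T4,T6,T7}
Step 14: wait(T3) -> count=0 queue=[T3] holders={T4,T6,T7}
Step 15: signal(T7) -> count=0 queue=[] holders={T3,T4,T6}
Step 16: signal(T4) -> count=1 queue=[] holders={T3,T6}
Final holders: {T3,T6} -> 2 thread(s)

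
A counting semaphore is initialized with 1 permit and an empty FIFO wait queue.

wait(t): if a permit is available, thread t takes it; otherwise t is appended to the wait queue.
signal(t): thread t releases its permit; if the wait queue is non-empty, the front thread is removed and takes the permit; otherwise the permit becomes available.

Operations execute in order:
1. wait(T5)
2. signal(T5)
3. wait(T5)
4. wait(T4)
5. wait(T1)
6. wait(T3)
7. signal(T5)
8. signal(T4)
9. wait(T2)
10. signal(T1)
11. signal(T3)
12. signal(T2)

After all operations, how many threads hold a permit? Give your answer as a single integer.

Answer: 0

Derivation:
Step 1: wait(T5) -> count=0 queue=[] holders={T5}
Step 2: signal(T5) -> count=1 queue=[] holders={none}
Step 3: wait(T5) -> count=0 queue=[] holders={T5}
Step 4: wait(T4) -> count=0 queue=[T4] holders={T5}
Step 5: wait(T1) -> count=0 queue=[T4,T1] holders={T5}
Step 6: wait(T3) -> count=0 queue=[T4,T1,T3] holders={T5}
Step 7: signal(T5) -> count=0 queue=[T1,T3] holders={T4}
Step 8: signal(T4) -> count=0 queue=[T3] holders={T1}
Step 9: wait(T2) -> count=0 queue=[T3,T2] holders={T1}
Step 10: signal(T1) -> count=0 queue=[T2] holders={T3}
Step 11: signal(T3) -> count=0 queue=[] holders={T2}
Step 12: signal(T2) -> count=1 queue=[] holders={none}
Final holders: {none} -> 0 thread(s)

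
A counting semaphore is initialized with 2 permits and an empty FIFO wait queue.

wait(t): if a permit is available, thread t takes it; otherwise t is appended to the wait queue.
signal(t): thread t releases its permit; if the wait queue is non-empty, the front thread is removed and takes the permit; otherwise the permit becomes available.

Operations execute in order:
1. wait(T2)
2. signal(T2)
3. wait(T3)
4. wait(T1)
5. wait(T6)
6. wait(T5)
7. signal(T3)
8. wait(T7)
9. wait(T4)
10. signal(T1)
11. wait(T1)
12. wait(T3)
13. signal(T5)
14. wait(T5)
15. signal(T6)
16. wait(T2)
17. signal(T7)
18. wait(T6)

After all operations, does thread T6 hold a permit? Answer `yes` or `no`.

Answer: no

Derivation:
Step 1: wait(T2) -> count=1 queue=[] holders={T2}
Step 2: signal(T2) -> count=2 queue=[] holders={none}
Step 3: wait(T3) -> count=1 queue=[] holders={T3}
Step 4: wait(T1) -> count=0 queue=[] holders={T1,T3}
Step 5: wait(T6) -> count=0 queue=[T6] holders={T1,T3}
Step 6: wait(T5) -> count=0 queue=[T6,T5] holders={T1,T3}
Step 7: signal(T3) -> count=0 queue=[T5] holders={T1,T6}
Step 8: wait(T7) -> count=0 queue=[T5,T7] holders={T1,T6}
Step 9: wait(T4) -> count=0 queue=[T5,T7,T4] holders={T1,T6}
Step 10: signal(T1) -> count=0 queue=[T7,T4] holders={T5,T6}
Step 11: wait(T1) -> count=0 queue=[T7,T4,T1] holders={T5,T6}
Step 12: wait(T3) -> count=0 queue=[T7,T4,T1,T3] holders={T5,T6}
Step 13: signal(T5) -> count=0 queue=[T4,T1,T3] holders={T6,T7}
Step 14: wait(T5) -> count=0 queue=[T4,T1,T3,T5] holders={T6,T7}
Step 15: signal(T6) -> count=0 queue=[T1,T3,T5] holders={T4,T7}
Step 16: wait(T2) -> count=0 queue=[T1,T3,T5,T2] holders={T4,T7}
Step 17: signal(T7) -> count=0 queue=[T3,T5,T2] holders={T1,T4}
Step 18: wait(T6) -> count=0 queue=[T3,T5,T2,T6] holders={T1,T4}
Final holders: {T1,T4} -> T6 not in holders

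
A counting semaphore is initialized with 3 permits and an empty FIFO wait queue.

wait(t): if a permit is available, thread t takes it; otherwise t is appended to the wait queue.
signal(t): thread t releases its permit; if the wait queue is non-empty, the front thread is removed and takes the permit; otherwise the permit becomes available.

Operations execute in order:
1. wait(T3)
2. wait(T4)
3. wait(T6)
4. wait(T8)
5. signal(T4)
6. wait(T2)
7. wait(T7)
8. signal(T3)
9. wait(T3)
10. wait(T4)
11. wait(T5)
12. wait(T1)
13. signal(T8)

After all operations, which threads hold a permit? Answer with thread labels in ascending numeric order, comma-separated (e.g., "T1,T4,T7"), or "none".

Answer: T2,T6,T7

Derivation:
Step 1: wait(T3) -> count=2 queue=[] holders={T3}
Step 2: wait(T4) -> count=1 queue=[] holders={T3,T4}
Step 3: wait(T6) -> count=0 queue=[] holders={T3,T4,T6}
Step 4: wait(T8) -> count=0 queue=[T8] holders={T3,T4,T6}
Step 5: signal(T4) -> count=0 queue=[] holders={T3,T6,T8}
Step 6: wait(T2) -> count=0 queue=[T2] holders={T3,T6,T8}
Step 7: wait(T7) -> count=0 queue=[T2,T7] holders={T3,T6,T8}
Step 8: signal(T3) -> count=0 queue=[T7] holders={T2,T6,T8}
Step 9: wait(T3) -> count=0 queue=[T7,T3] holders={T2,T6,T8}
Step 10: wait(T4) -> count=0 queue=[T7,T3,T4] holders={T2,T6,T8}
Step 11: wait(T5) -> count=0 queue=[T7,T3,T4,T5] holders={T2,T6,T8}
Step 12: wait(T1) -> count=0 queue=[T7,T3,T4,T5,T1] holders={T2,T6,T8}
Step 13: signal(T8) -> count=0 queue=[T3,T4,T5,T1] holders={T2,T6,T7}
Final holders: T2,T6,T7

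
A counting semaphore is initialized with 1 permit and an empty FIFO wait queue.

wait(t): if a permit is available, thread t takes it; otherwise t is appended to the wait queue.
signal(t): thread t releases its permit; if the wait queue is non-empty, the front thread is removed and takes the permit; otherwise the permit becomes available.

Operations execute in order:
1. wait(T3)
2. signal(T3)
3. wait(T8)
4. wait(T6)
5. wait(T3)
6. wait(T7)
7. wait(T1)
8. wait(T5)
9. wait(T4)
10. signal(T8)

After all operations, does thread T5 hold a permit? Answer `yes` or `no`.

Step 1: wait(T3) -> count=0 queue=[] holders={T3}
Step 2: signal(T3) -> count=1 queue=[] holders={none}
Step 3: wait(T8) -> count=0 queue=[] holders={T8}
Step 4: wait(T6) -> count=0 queue=[T6] holders={T8}
Step 5: wait(T3) -> count=0 queue=[T6,T3] holders={T8}
Step 6: wait(T7) -> count=0 queue=[T6,T3,T7] holders={T8}
Step 7: wait(T1) -> count=0 queue=[T6,T3,T7,T1] holders={T8}
Step 8: wait(T5) -> count=0 queue=[T6,T3,T7,T1,T5] holders={T8}
Step 9: wait(T4) -> count=0 queue=[T6,T3,T7,T1,T5,T4] holders={T8}
Step 10: signal(T8) -> count=0 queue=[T3,T7,T1,T5,T4] holders={T6}
Final holders: {T6} -> T5 not in holders

Answer: no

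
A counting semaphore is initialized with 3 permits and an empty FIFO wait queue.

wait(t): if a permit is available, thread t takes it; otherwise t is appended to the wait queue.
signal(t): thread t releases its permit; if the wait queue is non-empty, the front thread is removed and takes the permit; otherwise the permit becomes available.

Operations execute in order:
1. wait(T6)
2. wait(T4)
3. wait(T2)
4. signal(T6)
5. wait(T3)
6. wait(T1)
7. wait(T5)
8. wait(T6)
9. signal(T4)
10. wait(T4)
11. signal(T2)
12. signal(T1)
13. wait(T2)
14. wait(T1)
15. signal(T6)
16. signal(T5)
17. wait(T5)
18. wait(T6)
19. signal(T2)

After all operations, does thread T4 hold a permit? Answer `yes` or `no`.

Answer: yes

Derivation:
Step 1: wait(T6) -> count=2 queue=[] holders={T6}
Step 2: wait(T4) -> count=1 queue=[] holders={T4,T6}
Step 3: wait(T2) -> count=0 queue=[] holders={T2,T4,T6}
Step 4: signal(T6) -> count=1 queue=[] holders={T2,T4}
Step 5: wait(T3) -> count=0 queue=[] holders={T2,T3,T4}
Step 6: wait(T1) -> count=0 queue=[T1] holders={T2,T3,T4}
Step 7: wait(T5) -> count=0 queue=[T1,T5] holders={T2,T3,T4}
Step 8: wait(T6) -> count=0 queue=[T1,T5,T6] holders={T2,T3,T4}
Step 9: signal(T4) -> count=0 queue=[T5,T6] holders={T1,T2,T3}
Step 10: wait(T4) -> count=0 queue=[T5,T6,T4] holders={T1,T2,T3}
Step 11: signal(T2) -> count=0 queue=[T6,T4] holders={T1,T3,T5}
Step 12: signal(T1) -> count=0 queue=[T4] holders={T3,T5,T6}
Step 13: wait(T2) -> count=0 queue=[T4,T2] holders={T3,T5,T6}
Step 14: wait(T1) -> count=0 queue=[T4,T2,T1] holders={T3,T5,T6}
Step 15: signal(T6) -> count=0 queue=[T2,T1] holders={T3,T4,T5}
Step 16: signal(T5) -> count=0 queue=[T1] holders={T2,T3,T4}
Step 17: wait(T5) -> count=0 queue=[T1,T5] holders={T2,T3,T4}
Step 18: wait(T6) -> count=0 queue=[T1,T5,T6] holders={T2,T3,T4}
Step 19: signal(T2) -> count=0 queue=[T5,T6] holders={T1,T3,T4}
Final holders: {T1,T3,T4} -> T4 in holders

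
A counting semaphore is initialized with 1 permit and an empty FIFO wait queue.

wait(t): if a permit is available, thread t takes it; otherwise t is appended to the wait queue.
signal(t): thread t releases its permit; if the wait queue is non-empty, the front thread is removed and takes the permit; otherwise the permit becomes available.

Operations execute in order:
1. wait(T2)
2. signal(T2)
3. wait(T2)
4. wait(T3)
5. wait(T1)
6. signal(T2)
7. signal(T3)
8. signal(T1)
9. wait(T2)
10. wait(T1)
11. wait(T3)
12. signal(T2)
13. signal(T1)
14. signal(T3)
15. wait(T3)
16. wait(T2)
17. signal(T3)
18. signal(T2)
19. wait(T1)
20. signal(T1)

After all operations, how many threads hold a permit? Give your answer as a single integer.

Step 1: wait(T2) -> count=0 queue=[] holders={T2}
Step 2: signal(T2) -> count=1 queue=[] holders={none}
Step 3: wait(T2) -> count=0 queue=[] holders={T2}
Step 4: wait(T3) -> count=0 queue=[T3] holders={T2}
Step 5: wait(T1) -> count=0 queue=[T3,T1] holders={T2}
Step 6: signal(T2) -> count=0 queue=[T1] holders={T3}
Step 7: signal(T3) -> count=0 queue=[] holders={T1}
Step 8: signal(T1) -> count=1 queue=[] holders={none}
Step 9: wait(T2) -> count=0 queue=[] holders={T2}
Step 10: wait(T1) -> count=0 queue=[T1] holders={T2}
Step 11: wait(T3) -> count=0 queue=[T1,T3] holders={T2}
Step 12: signal(T2) -> count=0 queue=[T3] holders={T1}
Step 13: signal(T1) -> count=0 queue=[] holders={T3}
Step 14: signal(T3) -> count=1 queue=[] holders={none}
Step 15: wait(T3) -> count=0 queue=[] holders={T3}
Step 16: wait(T2) -> count=0 queue=[T2] holders={T3}
Step 17: signal(T3) -> count=0 queue=[] holders={T2}
Step 18: signal(T2) -> count=1 queue=[] holders={none}
Step 19: wait(T1) -> count=0 queue=[] holders={T1}
Step 20: signal(T1) -> count=1 queue=[] holders={none}
Final holders: {none} -> 0 thread(s)

Answer: 0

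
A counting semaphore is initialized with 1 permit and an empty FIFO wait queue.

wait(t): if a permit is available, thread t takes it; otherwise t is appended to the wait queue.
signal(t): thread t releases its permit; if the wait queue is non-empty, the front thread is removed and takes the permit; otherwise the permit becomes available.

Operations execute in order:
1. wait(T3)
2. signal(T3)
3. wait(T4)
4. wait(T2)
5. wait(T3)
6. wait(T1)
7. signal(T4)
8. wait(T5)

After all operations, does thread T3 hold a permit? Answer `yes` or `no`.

Step 1: wait(T3) -> count=0 queue=[] holders={T3}
Step 2: signal(T3) -> count=1 queue=[] holders={none}
Step 3: wait(T4) -> count=0 queue=[] holders={T4}
Step 4: wait(T2) -> count=0 queue=[T2] holders={T4}
Step 5: wait(T3) -> count=0 queue=[T2,T3] holders={T4}
Step 6: wait(T1) -> count=0 queue=[T2,T3,T1] holders={T4}
Step 7: signal(T4) -> count=0 queue=[T3,T1] holders={T2}
Step 8: wait(T5) -> count=0 queue=[T3,T1,T5] holders={T2}
Final holders: {T2} -> T3 not in holders

Answer: no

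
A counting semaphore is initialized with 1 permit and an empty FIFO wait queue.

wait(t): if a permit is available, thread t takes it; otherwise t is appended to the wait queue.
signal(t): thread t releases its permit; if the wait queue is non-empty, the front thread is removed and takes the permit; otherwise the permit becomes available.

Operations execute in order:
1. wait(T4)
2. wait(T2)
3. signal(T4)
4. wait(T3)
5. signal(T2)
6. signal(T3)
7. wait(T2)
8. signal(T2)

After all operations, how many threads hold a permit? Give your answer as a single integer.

Step 1: wait(T4) -> count=0 queue=[] holders={T4}
Step 2: wait(T2) -> count=0 queue=[T2] holders={T4}
Step 3: signal(T4) -> count=0 queue=[] holders={T2}
Step 4: wait(T3) -> count=0 queue=[T3] holders={T2}
Step 5: signal(T2) -> count=0 queue=[] holders={T3}
Step 6: signal(T3) -> count=1 queue=[] holders={none}
Step 7: wait(T2) -> count=0 queue=[] holders={T2}
Step 8: signal(T2) -> count=1 queue=[] holders={none}
Final holders: {none} -> 0 thread(s)

Answer: 0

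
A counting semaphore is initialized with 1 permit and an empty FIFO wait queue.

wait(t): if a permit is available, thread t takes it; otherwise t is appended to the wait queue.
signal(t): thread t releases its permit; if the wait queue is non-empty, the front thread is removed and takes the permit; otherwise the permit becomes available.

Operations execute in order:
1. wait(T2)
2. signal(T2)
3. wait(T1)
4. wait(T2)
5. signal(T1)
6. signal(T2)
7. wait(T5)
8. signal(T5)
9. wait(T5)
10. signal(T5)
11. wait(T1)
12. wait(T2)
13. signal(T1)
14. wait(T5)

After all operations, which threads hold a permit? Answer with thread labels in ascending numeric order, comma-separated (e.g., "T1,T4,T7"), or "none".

Step 1: wait(T2) -> count=0 queue=[] holders={T2}
Step 2: signal(T2) -> count=1 queue=[] holders={none}
Step 3: wait(T1) -> count=0 queue=[] holders={T1}
Step 4: wait(T2) -> count=0 queue=[T2] holders={T1}
Step 5: signal(T1) -> count=0 queue=[] holders={T2}
Step 6: signal(T2) -> count=1 queue=[] holders={none}
Step 7: wait(T5) -> count=0 queue=[] holders={T5}
Step 8: signal(T5) -> count=1 queue=[] holders={none}
Step 9: wait(T5) -> count=0 queue=[] holders={T5}
Step 10: signal(T5) -> count=1 queue=[] holders={none}
Step 11: wait(T1) -> count=0 queue=[] holders={T1}
Step 12: wait(T2) -> count=0 queue=[T2] holders={T1}
Step 13: signal(T1) -> count=0 queue=[] holders={T2}
Step 14: wait(T5) -> count=0 queue=[T5] holders={T2}
Final holders: T2

Answer: T2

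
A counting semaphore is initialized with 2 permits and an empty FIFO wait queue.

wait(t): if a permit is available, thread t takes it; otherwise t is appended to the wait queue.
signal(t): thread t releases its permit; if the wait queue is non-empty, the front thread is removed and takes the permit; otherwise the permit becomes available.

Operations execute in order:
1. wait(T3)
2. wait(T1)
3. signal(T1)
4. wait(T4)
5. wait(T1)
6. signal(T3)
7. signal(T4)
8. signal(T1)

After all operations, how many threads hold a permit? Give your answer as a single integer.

Answer: 0

Derivation:
Step 1: wait(T3) -> count=1 queue=[] holders={T3}
Step 2: wait(T1) -> count=0 queue=[] holders={T1,T3}
Step 3: signal(T1) -> count=1 queue=[] holders={T3}
Step 4: wait(T4) -> count=0 queue=[] holders={T3,T4}
Step 5: wait(T1) -> count=0 queue=[T1] holders={T3,T4}
Step 6: signal(T3) -> count=0 queue=[] holders={T1,T4}
Step 7: signal(T4) -> count=1 queue=[] holders={T1}
Step 8: signal(T1) -> count=2 queue=[] holders={none}
Final holders: {none} -> 0 thread(s)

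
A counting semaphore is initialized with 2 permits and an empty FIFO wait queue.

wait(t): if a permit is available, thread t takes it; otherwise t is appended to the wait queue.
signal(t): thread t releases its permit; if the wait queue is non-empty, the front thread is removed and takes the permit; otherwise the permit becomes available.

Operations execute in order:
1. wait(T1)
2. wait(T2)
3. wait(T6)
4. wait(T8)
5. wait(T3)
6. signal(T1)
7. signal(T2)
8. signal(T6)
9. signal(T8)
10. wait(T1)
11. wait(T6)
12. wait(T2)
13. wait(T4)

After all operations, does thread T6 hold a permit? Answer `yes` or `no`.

Answer: no

Derivation:
Step 1: wait(T1) -> count=1 queue=[] holders={T1}
Step 2: wait(T2) -> count=0 queue=[] holders={T1,T2}
Step 3: wait(T6) -> count=0 queue=[T6] holders={T1,T2}
Step 4: wait(T8) -> count=0 queue=[T6,T8] holders={T1,T2}
Step 5: wait(T3) -> count=0 queue=[T6,T8,T3] holders={T1,T2}
Step 6: signal(T1) -> count=0 queue=[T8,T3] holders={T2,T6}
Step 7: signal(T2) -> count=0 queue=[T3] holders={T6,T8}
Step 8: signal(T6) -> count=0 queue=[] holders={T3,T8}
Step 9: signal(T8) -> count=1 queue=[] holders={T3}
Step 10: wait(T1) -> count=0 queue=[] holders={T1,T3}
Step 11: wait(T6) -> count=0 queue=[T6] holders={T1,T3}
Step 12: wait(T2) -> count=0 queue=[T6,T2] holders={T1,T3}
Step 13: wait(T4) -> count=0 queue=[T6,T2,T4] holders={T1,T3}
Final holders: {T1,T3} -> T6 not in holders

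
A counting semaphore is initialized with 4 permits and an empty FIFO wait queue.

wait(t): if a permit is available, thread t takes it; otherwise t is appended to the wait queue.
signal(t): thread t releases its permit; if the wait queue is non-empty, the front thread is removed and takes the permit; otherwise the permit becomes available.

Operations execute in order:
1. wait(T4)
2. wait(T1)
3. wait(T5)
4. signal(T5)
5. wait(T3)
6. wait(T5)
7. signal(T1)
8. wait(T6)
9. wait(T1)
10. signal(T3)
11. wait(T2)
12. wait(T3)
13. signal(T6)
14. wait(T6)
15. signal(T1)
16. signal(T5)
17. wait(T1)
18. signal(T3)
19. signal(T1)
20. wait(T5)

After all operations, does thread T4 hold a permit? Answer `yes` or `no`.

Answer: yes

Derivation:
Step 1: wait(T4) -> count=3 queue=[] holders={T4}
Step 2: wait(T1) -> count=2 queue=[] holders={T1,T4}
Step 3: wait(T5) -> count=1 queue=[] holders={T1,T4,T5}
Step 4: signal(T5) -> count=2 queue=[] holders={T1,T4}
Step 5: wait(T3) -> count=1 queue=[] holders={T1,T3,T4}
Step 6: wait(T5) -> count=0 queue=[] holders={T1,T3,T4,T5}
Step 7: signal(T1) -> count=1 queue=[] holders={T3,T4,T5}
Step 8: wait(T6) -> count=0 queue=[] holders={T3,T4,T5,T6}
Step 9: wait(T1) -> count=0 queue=[T1] holders={T3,T4,T5,T6}
Step 10: signal(T3) -> count=0 queue=[] holders={T1,T4,T5,T6}
Step 11: wait(T2) -> count=0 queue=[T2] holders={T1,T4,T5,T6}
Step 12: wait(T3) -> count=0 queue=[T2,T3] holders={T1,T4,T5,T6}
Step 13: signal(T6) -> count=0 queue=[T3] holders={T1,T2,T4,T5}
Step 14: wait(T6) -> count=0 queue=[T3,T6] holders={T1,T2,T4,T5}
Step 15: signal(T1) -> count=0 queue=[T6] holders={T2,T3,T4,T5}
Step 16: signal(T5) -> count=0 queue=[] holders={T2,T3,T4,T6}
Step 17: wait(T1) -> count=0 queue=[T1] holders={T2,T3,T4,T6}
Step 18: signal(T3) -> count=0 queue=[] holders={T1,T2,T4,T6}
Step 19: signal(T1) -> count=1 queue=[] holders={T2,T4,T6}
Step 20: wait(T5) -> count=0 queue=[] holders={T2,T4,T5,T6}
Final holders: {T2,T4,T5,T6} -> T4 in holders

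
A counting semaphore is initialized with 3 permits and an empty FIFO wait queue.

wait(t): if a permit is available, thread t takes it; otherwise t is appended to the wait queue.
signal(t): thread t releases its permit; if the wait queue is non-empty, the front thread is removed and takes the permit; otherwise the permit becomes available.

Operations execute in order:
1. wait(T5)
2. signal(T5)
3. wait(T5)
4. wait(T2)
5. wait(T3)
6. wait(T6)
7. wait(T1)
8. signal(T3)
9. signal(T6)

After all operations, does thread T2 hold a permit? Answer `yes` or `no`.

Answer: yes

Derivation:
Step 1: wait(T5) -> count=2 queue=[] holders={T5}
Step 2: signal(T5) -> count=3 queue=[] holders={none}
Step 3: wait(T5) -> count=2 queue=[] holders={T5}
Step 4: wait(T2) -> count=1 queue=[] holders={T2,T5}
Step 5: wait(T3) -> count=0 queue=[] holders={T2,T3,T5}
Step 6: wait(T6) -> count=0 queue=[T6] holders={T2,T3,T5}
Step 7: wait(T1) -> count=0 queue=[T6,T1] holders={T2,T3,T5}
Step 8: signal(T3) -> count=0 queue=[T1] holders={T2,T5,T6}
Step 9: signal(T6) -> count=0 queue=[] holders={T1,T2,T5}
Final holders: {T1,T2,T5} -> T2 in holders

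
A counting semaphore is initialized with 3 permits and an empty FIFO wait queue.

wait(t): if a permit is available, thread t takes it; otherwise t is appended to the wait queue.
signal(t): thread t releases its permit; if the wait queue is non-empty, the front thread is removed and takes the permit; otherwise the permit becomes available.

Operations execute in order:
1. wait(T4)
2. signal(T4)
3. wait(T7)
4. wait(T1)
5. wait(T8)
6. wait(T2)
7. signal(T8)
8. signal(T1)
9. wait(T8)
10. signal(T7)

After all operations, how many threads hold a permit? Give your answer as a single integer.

Answer: 2

Derivation:
Step 1: wait(T4) -> count=2 queue=[] holders={T4}
Step 2: signal(T4) -> count=3 queue=[] holders={none}
Step 3: wait(T7) -> count=2 queue=[] holders={T7}
Step 4: wait(T1) -> count=1 queue=[] holders={T1,T7}
Step 5: wait(T8) -> count=0 queue=[] holders={T1,T7,T8}
Step 6: wait(T2) -> count=0 queue=[T2] holders={T1,T7,T8}
Step 7: signal(T8) -> count=0 queue=[] holders={T1,T2,T7}
Step 8: signal(T1) -> count=1 queue=[] holders={T2,T7}
Step 9: wait(T8) -> count=0 queue=[] holders={T2,T7,T8}
Step 10: signal(T7) -> count=1 queue=[] holders={T2,T8}
Final holders: {T2,T8} -> 2 thread(s)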